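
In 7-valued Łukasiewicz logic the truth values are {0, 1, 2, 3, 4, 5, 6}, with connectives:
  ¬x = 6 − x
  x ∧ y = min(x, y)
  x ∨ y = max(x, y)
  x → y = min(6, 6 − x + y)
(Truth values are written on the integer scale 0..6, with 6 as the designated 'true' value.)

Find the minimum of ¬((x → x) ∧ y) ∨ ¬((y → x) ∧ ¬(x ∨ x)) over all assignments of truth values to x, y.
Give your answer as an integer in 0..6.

2

Take x = 2, y = 4:
x → x = 2 → 2 = 6
(x → x) ∧ y = 6 ∧ 4 = 4
¬((x → x) ∧ y) = ¬4 = 2
y → x = 4 → 2 = 4
x ∨ x = 2 ∨ 2 = 2
¬(x ∨ x) = ¬2 = 4
(y → x) ∧ ¬(x ∨ x) = 4 ∧ 4 = 4
¬((y → x) ∧ ¬(x ∨ x)) = ¬4 = 2
¬((x → x) ∧ y) ∨ ¬((y → x) ∧ ¬(x ∨ x)) = 2 ∨ 2 = 2
No assignment yields a value below 2, so this is the minimum.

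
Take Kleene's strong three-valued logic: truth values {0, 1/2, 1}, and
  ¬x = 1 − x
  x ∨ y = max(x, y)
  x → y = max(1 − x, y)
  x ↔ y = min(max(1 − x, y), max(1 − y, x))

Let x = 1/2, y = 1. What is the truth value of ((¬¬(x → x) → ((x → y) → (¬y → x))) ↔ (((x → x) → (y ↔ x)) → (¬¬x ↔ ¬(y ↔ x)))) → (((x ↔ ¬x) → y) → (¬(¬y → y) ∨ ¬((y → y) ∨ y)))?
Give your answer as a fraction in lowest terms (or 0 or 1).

x → x = 1/2 → 1/2 = 1/2
¬(x → x) = ¬1/2 = 1/2
¬¬(x → x) = ¬1/2 = 1/2
x → y = 1/2 → 1 = 1
¬y = ¬1 = 0
¬y → x = 0 → 1/2 = 1
(x → y) → (¬y → x) = 1 → 1 = 1
¬¬(x → x) → ((x → y) → (¬y → x)) = 1/2 → 1 = 1
x → x = 1/2 → 1/2 = 1/2
y ↔ x = 1 ↔ 1/2 = 1/2
(x → x) → (y ↔ x) = 1/2 → 1/2 = 1/2
¬x = ¬1/2 = 1/2
¬¬x = ¬1/2 = 1/2
y ↔ x = 1 ↔ 1/2 = 1/2
¬(y ↔ x) = ¬1/2 = 1/2
¬¬x ↔ ¬(y ↔ x) = 1/2 ↔ 1/2 = 1/2
((x → x) → (y ↔ x)) → (¬¬x ↔ ¬(y ↔ x)) = 1/2 → 1/2 = 1/2
(¬¬(x → x) → ((x → y) → (¬y → x))) ↔ (((x → x) → (y ↔ x)) → (¬¬x ↔ ¬(y ↔ x))) = 1 ↔ 1/2 = 1/2
¬x = ¬1/2 = 1/2
x ↔ ¬x = 1/2 ↔ 1/2 = 1/2
(x ↔ ¬x) → y = 1/2 → 1 = 1
¬y = ¬1 = 0
¬y → y = 0 → 1 = 1
¬(¬y → y) = ¬1 = 0
y → y = 1 → 1 = 1
(y → y) ∨ y = 1 ∨ 1 = 1
¬((y → y) ∨ y) = ¬1 = 0
¬(¬y → y) ∨ ¬((y → y) ∨ y) = 0 ∨ 0 = 0
((x ↔ ¬x) → y) → (¬(¬y → y) ∨ ¬((y → y) ∨ y)) = 1 → 0 = 0
((¬¬(x → x) → ((x → y) → (¬y → x))) ↔ (((x → x) → (y ↔ x)) → (¬¬x ↔ ¬(y ↔ x)))) → (((x ↔ ¬x) → y) → (¬(¬y → y) ∨ ¬((y → y) ∨ y))) = 1/2 → 0 = 1/2

1/2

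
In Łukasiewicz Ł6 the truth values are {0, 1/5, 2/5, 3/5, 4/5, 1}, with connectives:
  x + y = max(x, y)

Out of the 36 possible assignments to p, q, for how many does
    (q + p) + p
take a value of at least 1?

11

value 1: 11 assignments (counts)
value 4/5: 9 assignments
value 3/5: 7 assignments
value 2/5: 5 assignments
value 1/5: 3 assignments
value 0: 1 assignment
So 11 of the 36 assignments meet the threshold.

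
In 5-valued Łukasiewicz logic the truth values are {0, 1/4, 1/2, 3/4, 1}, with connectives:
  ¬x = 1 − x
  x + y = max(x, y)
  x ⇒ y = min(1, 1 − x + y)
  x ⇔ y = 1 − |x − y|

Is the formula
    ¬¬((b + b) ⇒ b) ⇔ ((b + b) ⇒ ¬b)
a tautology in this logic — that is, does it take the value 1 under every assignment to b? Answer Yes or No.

No

Counterexample: take b = 3/4.
b + b = 3/4 + 3/4 = 3/4
(b + b) ⇒ b = 3/4 ⇒ 3/4 = 1
¬((b + b) ⇒ b) = ¬1 = 0
¬¬((b + b) ⇒ b) = ¬0 = 1
b + b = 3/4 + 3/4 = 3/4
¬b = ¬3/4 = 1/4
(b + b) ⇒ ¬b = 3/4 ⇒ 1/4 = 1/2
¬¬((b + b) ⇒ b) ⇔ ((b + b) ⇒ ¬b) = 1 ⇔ 1/2 = 1/2
This gives 1/2 ≠ 1.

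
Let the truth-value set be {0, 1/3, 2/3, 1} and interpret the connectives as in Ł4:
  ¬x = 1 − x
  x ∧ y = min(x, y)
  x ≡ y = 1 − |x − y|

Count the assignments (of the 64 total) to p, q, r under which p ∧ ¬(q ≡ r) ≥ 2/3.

12

value 1: 2 assignments (counts)
value 2/3: 10 assignments (counts)
value 1/3: 24 assignments
value 0: 28 assignments
So 12 of the 64 assignments meet the threshold.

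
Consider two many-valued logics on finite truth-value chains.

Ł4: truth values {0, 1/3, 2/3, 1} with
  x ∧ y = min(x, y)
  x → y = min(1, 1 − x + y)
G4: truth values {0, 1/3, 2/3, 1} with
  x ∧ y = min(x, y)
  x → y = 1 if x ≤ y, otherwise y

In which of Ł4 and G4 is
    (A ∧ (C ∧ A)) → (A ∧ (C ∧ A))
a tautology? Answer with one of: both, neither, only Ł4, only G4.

In Ł4: every assignment gives 1 — tautology.
In G4: every assignment gives 1 — tautology.

both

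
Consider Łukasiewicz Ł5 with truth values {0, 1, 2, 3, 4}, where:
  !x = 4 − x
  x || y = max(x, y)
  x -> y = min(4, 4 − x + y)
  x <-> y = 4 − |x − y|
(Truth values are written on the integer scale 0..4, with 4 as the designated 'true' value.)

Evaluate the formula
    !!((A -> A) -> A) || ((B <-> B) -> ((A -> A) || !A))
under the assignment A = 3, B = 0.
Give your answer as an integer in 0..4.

A -> A = 3 -> 3 = 4
(A -> A) -> A = 4 -> 3 = 3
!((A -> A) -> A) = !3 = 1
!!((A -> A) -> A) = !1 = 3
B <-> B = 0 <-> 0 = 4
A -> A = 3 -> 3 = 4
!A = !3 = 1
(A -> A) || !A = 4 || 1 = 4
(B <-> B) -> ((A -> A) || !A) = 4 -> 4 = 4
!!((A -> A) -> A) || ((B <-> B) -> ((A -> A) || !A)) = 3 || 4 = 4

4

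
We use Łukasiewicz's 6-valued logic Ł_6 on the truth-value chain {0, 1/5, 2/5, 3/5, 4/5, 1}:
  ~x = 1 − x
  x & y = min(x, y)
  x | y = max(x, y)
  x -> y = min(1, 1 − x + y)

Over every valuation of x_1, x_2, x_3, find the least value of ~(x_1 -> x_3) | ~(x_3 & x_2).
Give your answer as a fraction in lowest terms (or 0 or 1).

0

Take x_1 = 0, x_2 = 1, x_3 = 1:
x_1 -> x_3 = 0 -> 1 = 1
~(x_1 -> x_3) = ~1 = 0
x_3 & x_2 = 1 & 1 = 1
~(x_3 & x_2) = ~1 = 0
~(x_1 -> x_3) | ~(x_3 & x_2) = 0 | 0 = 0
No assignment yields a value below 0, so this is the minimum.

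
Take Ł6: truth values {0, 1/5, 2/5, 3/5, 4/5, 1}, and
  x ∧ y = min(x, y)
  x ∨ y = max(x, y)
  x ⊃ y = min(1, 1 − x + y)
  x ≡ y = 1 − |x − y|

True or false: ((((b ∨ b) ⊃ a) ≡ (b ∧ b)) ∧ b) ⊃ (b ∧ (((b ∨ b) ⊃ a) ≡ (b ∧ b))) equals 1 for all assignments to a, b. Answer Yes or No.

Yes

At a = 4/5, b = 2/5, for instance:
b ∨ b = 2/5 ∨ 2/5 = 2/5
(b ∨ b) ⊃ a = 2/5 ⊃ 4/5 = 1
b ∧ b = 2/5 ∧ 2/5 = 2/5
((b ∨ b) ⊃ a) ≡ (b ∧ b) = 1 ≡ 2/5 = 2/5
(((b ∨ b) ⊃ a) ≡ (b ∧ b)) ∧ b = 2/5 ∧ 2/5 = 2/5
b ∧ (((b ∨ b) ⊃ a) ≡ (b ∧ b)) = 2/5 ∧ 2/5 = 2/5
((((b ∨ b) ⊃ a) ≡ (b ∧ b)) ∧ b) ⊃ (b ∧ (((b ∨ b) ⊃ a) ≡ (b ∧ b))) = 2/5 ⊃ 2/5 = 1
and checking the remaining 35 assignments likewise gives ≥ 1 in every case.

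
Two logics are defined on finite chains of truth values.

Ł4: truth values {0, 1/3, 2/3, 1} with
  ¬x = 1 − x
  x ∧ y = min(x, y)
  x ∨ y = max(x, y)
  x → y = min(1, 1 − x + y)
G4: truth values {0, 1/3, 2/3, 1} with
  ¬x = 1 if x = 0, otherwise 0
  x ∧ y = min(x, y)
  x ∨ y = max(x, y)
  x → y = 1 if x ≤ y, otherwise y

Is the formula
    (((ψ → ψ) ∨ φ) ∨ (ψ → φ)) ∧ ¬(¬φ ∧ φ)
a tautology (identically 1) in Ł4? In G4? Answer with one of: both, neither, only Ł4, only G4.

In Ł4: at φ = 1/3, ψ = 0 the value is 2/3 — not a tautology.
In G4: every assignment gives 1 — tautology.

only G4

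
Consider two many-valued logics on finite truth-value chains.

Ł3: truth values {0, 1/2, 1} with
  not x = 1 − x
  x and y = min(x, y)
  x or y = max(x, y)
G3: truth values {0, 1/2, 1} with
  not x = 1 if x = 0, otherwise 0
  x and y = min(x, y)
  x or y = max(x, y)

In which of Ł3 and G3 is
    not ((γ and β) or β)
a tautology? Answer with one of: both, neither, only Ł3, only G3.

In Ł3: at β = 1/2, γ = 0 the value is 1/2 — not a tautology.
In G3: at β = 1/2, γ = 0 the value is 0 — not a tautology.

neither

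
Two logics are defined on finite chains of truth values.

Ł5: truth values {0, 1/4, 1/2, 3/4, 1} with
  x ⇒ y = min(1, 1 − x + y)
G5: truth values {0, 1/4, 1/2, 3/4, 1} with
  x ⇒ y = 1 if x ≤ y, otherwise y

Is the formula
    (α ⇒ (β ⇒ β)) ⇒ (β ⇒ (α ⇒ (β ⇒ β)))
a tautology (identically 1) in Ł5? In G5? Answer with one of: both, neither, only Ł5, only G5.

both

In Ł5: every assignment gives 1 — tautology.
In G5: every assignment gives 1 — tautology.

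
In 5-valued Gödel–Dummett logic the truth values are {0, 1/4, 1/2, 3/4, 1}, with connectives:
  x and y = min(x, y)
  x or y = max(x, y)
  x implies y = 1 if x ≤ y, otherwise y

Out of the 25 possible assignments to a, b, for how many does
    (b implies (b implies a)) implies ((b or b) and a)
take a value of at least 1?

value 1: 11 assignments (counts)
value 3/4: 2 assignments
value 1/2: 3 assignments
value 1/4: 4 assignments
value 0: 5 assignments
So 11 of the 25 assignments meet the threshold.

11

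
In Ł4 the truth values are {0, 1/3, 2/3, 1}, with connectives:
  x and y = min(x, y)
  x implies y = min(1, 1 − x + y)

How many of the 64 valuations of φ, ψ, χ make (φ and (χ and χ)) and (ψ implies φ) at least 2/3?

16

value 1: 4 assignments (counts)
value 2/3: 12 assignments (counts)
value 1/3: 20 assignments
value 0: 28 assignments
So 16 of the 64 assignments meet the threshold.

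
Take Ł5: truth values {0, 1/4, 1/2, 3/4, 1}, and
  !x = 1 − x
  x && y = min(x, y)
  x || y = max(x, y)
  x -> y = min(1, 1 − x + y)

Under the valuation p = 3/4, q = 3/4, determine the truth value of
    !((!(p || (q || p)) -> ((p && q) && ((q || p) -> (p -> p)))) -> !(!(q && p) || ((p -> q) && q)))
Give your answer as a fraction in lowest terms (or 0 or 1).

q || p = 3/4 || 3/4 = 3/4
p || (q || p) = 3/4 || 3/4 = 3/4
!(p || (q || p)) = !3/4 = 1/4
p && q = 3/4 && 3/4 = 3/4
q || p = 3/4 || 3/4 = 3/4
p -> p = 3/4 -> 3/4 = 1
(q || p) -> (p -> p) = 3/4 -> 1 = 1
(p && q) && ((q || p) -> (p -> p)) = 3/4 && 1 = 3/4
!(p || (q || p)) -> ((p && q) && ((q || p) -> (p -> p))) = 1/4 -> 3/4 = 1
q && p = 3/4 && 3/4 = 3/4
!(q && p) = !3/4 = 1/4
p -> q = 3/4 -> 3/4 = 1
(p -> q) && q = 1 && 3/4 = 3/4
!(q && p) || ((p -> q) && q) = 1/4 || 3/4 = 3/4
!(!(q && p) || ((p -> q) && q)) = !3/4 = 1/4
(!(p || (q || p)) -> ((p && q) && ((q || p) -> (p -> p)))) -> !(!(q && p) || ((p -> q) && q)) = 1 -> 1/4 = 1/4
!((!(p || (q || p)) -> ((p && q) && ((q || p) -> (p -> p)))) -> !(!(q && p) || ((p -> q) && q))) = !1/4 = 3/4

3/4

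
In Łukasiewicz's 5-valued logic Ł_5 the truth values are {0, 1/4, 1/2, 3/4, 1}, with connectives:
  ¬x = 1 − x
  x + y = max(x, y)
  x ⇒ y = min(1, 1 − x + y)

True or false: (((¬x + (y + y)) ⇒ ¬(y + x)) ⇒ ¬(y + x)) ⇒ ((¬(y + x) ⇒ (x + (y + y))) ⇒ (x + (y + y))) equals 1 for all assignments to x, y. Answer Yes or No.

Counterexample: take x = 0, y = 1/4.
¬x = ¬0 = 1
y + y = 1/4 + 1/4 = 1/4
¬x + (y + y) = 1 + 1/4 = 1
y + x = 1/4 + 0 = 1/4
¬(y + x) = ¬1/4 = 3/4
(¬x + (y + y)) ⇒ ¬(y + x) = 1 ⇒ 3/4 = 3/4
y + x = 1/4 + 0 = 1/4
¬(y + x) = ¬1/4 = 3/4
((¬x + (y + y)) ⇒ ¬(y + x)) ⇒ ¬(y + x) = 3/4 ⇒ 3/4 = 1
y + x = 1/4 + 0 = 1/4
¬(y + x) = ¬1/4 = 3/4
y + y = 1/4 + 1/4 = 1/4
x + (y + y) = 0 + 1/4 = 1/4
¬(y + x) ⇒ (x + (y + y)) = 3/4 ⇒ 1/4 = 1/2
y + y = 1/4 + 1/4 = 1/4
x + (y + y) = 0 + 1/4 = 1/4
(¬(y + x) ⇒ (x + (y + y))) ⇒ (x + (y + y)) = 1/2 ⇒ 1/4 = 3/4
(((¬x + (y + y)) ⇒ ¬(y + x)) ⇒ ¬(y + x)) ⇒ ((¬(y + x) ⇒ (x + (y + y))) ⇒ (x + (y + y))) = 1 ⇒ 3/4 = 3/4
This gives 3/4 ≠ 1.

No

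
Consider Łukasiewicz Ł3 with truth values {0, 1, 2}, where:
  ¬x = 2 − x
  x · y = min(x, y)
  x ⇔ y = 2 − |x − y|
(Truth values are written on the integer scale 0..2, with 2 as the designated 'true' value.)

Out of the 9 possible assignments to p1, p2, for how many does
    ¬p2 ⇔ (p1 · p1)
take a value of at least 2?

3

p1 = 0, p2 = 0 ↦ 0  <
p1 = 0, p2 = 1 ↦ 1  <
p1 = 0, p2 = 2 ↦ 2  ≥
p1 = 1, p2 = 0 ↦ 1  <
p1 = 1, p2 = 1 ↦ 2  ≥
p1 = 1, p2 = 2 ↦ 1  <
p1 = 2, p2 = 0 ↦ 2  ≥
p1 = 2, p2 = 1 ↦ 1  <
p1 = 2, p2 = 2 ↦ 0  <
So 3 of the 9 assignments meet the threshold.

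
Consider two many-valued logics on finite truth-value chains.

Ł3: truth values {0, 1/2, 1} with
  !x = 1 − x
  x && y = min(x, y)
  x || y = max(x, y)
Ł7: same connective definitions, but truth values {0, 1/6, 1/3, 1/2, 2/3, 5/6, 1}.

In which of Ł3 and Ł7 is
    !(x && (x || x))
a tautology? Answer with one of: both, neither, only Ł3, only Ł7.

In Ł3: at x = 1/2 the value is 1/2 — not a tautology.
In Ł7: at x = 1/6 the value is 5/6 — not a tautology.

neither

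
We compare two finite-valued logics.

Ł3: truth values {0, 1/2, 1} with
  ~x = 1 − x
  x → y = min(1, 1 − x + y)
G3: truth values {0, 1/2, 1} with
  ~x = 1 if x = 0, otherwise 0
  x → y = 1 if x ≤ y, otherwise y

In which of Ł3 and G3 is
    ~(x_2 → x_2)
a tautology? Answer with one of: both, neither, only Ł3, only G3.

neither

In Ł3: at x_2 = 0 the value is 0 — not a tautology.
In G3: at x_2 = 0 the value is 0 — not a tautology.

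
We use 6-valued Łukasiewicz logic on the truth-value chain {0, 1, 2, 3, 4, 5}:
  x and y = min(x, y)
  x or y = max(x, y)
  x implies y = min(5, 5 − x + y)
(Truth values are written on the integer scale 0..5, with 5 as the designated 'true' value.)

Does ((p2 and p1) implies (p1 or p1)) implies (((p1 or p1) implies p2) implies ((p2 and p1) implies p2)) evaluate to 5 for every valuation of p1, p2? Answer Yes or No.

At p1 = 4, p2 = 3, for instance:
p2 and p1 = 3 and 4 = 3
p1 or p1 = 4 or 4 = 4
(p2 and p1) implies (p1 or p1) = 3 implies 4 = 5
(p1 or p1) implies p2 = 4 implies 3 = 4
(p2 and p1) implies p2 = 3 implies 3 = 5
((p1 or p1) implies p2) implies ((p2 and p1) implies p2) = 4 implies 5 = 5
((p2 and p1) implies (p1 or p1)) implies (((p1 or p1) implies p2) implies ((p2 and p1) implies p2)) = 5 implies 5 = 5
and checking the remaining 35 assignments likewise gives ≥ 5 in every case.

Yes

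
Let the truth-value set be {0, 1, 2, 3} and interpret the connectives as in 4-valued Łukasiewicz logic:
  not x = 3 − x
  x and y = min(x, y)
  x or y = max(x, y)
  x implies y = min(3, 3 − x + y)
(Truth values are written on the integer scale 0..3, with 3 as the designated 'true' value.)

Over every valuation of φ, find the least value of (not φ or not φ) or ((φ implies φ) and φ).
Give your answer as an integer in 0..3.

Take φ = 1:
not φ = not 1 = 2
not φ = not 1 = 2
not φ or not φ = 2 or 2 = 2
φ implies φ = 1 implies 1 = 3
(φ implies φ) and φ = 3 and 1 = 1
(not φ or not φ) or ((φ implies φ) and φ) = 2 or 1 = 2
No assignment yields a value below 2, so this is the minimum.

2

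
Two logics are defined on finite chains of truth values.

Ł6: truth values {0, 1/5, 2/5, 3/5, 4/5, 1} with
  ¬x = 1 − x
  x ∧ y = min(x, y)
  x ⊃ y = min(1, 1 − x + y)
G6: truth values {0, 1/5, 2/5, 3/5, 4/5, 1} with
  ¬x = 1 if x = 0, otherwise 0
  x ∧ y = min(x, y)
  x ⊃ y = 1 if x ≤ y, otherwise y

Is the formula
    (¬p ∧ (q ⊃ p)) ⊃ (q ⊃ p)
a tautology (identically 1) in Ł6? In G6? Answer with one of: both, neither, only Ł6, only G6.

both

In Ł6: every assignment gives 1 — tautology.
In G6: every assignment gives 1 — tautology.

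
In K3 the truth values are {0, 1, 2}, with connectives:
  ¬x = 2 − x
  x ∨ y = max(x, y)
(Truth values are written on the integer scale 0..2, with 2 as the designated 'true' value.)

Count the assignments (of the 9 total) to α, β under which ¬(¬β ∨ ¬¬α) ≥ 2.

α = 0, β = 0 ↦ 0  <
α = 0, β = 1 ↦ 1  <
α = 0, β = 2 ↦ 2  ≥
α = 1, β = 0 ↦ 0  <
α = 1, β = 1 ↦ 1  <
α = 1, β = 2 ↦ 1  <
α = 2, β = 0 ↦ 0  <
α = 2, β = 1 ↦ 0  <
α = 2, β = 2 ↦ 0  <
So 1 of the 9 assignments meets the threshold.

1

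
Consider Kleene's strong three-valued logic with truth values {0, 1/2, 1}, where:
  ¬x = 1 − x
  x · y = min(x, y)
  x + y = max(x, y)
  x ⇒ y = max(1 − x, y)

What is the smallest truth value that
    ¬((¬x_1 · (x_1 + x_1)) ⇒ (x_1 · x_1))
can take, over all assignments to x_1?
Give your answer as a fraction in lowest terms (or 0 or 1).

Take x_1 = 0:
¬x_1 = ¬0 = 1
x_1 + x_1 = 0 + 0 = 0
¬x_1 · (x_1 + x_1) = 1 · 0 = 0
x_1 · x_1 = 0 · 0 = 0
(¬x_1 · (x_1 + x_1)) ⇒ (x_1 · x_1) = 0 ⇒ 0 = 1
¬((¬x_1 · (x_1 + x_1)) ⇒ (x_1 · x_1)) = ¬1 = 0
No assignment yields a value below 0, so this is the minimum.

0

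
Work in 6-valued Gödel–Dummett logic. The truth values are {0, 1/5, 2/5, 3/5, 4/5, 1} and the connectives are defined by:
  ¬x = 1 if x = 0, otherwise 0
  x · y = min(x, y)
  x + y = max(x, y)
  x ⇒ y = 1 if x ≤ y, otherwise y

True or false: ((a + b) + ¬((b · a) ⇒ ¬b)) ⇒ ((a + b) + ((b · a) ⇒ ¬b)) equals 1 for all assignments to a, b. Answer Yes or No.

Counterexample: take a = 1/5, b = 1/5.
a + b = 1/5 + 1/5 = 1/5
b · a = 1/5 · 1/5 = 1/5
¬b = ¬1/5 = 0
(b · a) ⇒ ¬b = 1/5 ⇒ 0 = 0
¬((b · a) ⇒ ¬b) = ¬0 = 1
(a + b) + ¬((b · a) ⇒ ¬b) = 1/5 + 1 = 1
a + b = 1/5 + 1/5 = 1/5
b · a = 1/5 · 1/5 = 1/5
¬b = ¬1/5 = 0
(b · a) ⇒ ¬b = 1/5 ⇒ 0 = 0
(a + b) + ((b · a) ⇒ ¬b) = 1/5 + 0 = 1/5
((a + b) + ¬((b · a) ⇒ ¬b)) ⇒ ((a + b) + ((b · a) ⇒ ¬b)) = 1 ⇒ 1/5 = 1/5
This gives 1/5 ≠ 1.

No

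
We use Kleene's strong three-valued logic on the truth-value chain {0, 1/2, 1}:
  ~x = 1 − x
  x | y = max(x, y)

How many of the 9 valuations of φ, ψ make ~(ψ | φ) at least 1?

1

φ = 0, ψ = 0 ↦ 1  ≥
φ = 0, ψ = 1/2 ↦ 1/2  <
φ = 0, ψ = 1 ↦ 0  <
φ = 1/2, ψ = 0 ↦ 1/2  <
φ = 1/2, ψ = 1/2 ↦ 1/2  <
φ = 1/2, ψ = 1 ↦ 0  <
φ = 1, ψ = 0 ↦ 0  <
φ = 1, ψ = 1/2 ↦ 0  <
φ = 1, ψ = 1 ↦ 0  <
So 1 of the 9 assignments meets the threshold.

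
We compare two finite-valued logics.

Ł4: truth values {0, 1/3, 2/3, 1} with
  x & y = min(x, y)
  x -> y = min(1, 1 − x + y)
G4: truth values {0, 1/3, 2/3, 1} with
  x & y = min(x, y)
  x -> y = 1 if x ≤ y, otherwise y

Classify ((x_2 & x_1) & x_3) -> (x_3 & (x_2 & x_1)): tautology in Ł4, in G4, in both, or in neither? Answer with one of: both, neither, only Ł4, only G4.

In Ł4: every assignment gives 1 — tautology.
In G4: every assignment gives 1 — tautology.

both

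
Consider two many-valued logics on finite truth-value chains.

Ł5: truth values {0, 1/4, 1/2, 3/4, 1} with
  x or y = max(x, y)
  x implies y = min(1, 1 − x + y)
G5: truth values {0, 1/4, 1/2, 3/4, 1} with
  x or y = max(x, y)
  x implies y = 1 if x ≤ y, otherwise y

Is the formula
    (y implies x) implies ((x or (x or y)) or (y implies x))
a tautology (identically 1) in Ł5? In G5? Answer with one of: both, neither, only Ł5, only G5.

In Ł5: every assignment gives 1 — tautology.
In G5: every assignment gives 1 — tautology.

both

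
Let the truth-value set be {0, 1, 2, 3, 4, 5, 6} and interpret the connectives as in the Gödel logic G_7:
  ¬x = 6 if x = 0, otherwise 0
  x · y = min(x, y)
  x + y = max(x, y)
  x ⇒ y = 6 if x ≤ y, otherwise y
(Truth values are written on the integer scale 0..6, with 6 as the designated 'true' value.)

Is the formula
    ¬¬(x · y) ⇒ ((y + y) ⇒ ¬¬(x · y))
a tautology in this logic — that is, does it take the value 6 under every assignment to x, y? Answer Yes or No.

Yes

At x = 6, y = 1, for instance:
x · y = 6 · 1 = 1
¬(x · y) = ¬1 = 0
¬¬(x · y) = ¬0 = 6
y + y = 1 + 1 = 1
(y + y) ⇒ ¬¬(x · y) = 1 ⇒ 6 = 6
¬¬(x · y) ⇒ ((y + y) ⇒ ¬¬(x · y)) = 6 ⇒ 6 = 6
and checking the remaining 48 assignments likewise gives ≥ 6 in every case.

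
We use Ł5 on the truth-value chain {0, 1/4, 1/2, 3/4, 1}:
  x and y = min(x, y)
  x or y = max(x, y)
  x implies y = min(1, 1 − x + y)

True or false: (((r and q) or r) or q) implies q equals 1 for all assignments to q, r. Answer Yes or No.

No

Counterexample: take q = 0, r = 1/4.
r and q = 1/4 and 0 = 0
(r and q) or r = 0 or 1/4 = 1/4
((r and q) or r) or q = 1/4 or 0 = 1/4
(((r and q) or r) or q) implies q = 1/4 implies 0 = 3/4
This gives 3/4 ≠ 1.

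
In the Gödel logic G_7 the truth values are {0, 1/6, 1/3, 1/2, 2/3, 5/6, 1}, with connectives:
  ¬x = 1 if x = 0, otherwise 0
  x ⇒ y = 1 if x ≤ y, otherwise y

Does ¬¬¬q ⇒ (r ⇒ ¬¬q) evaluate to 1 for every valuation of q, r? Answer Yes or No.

No

Counterexample: take q = 0, r = 1/6.
¬q = ¬0 = 1
¬¬q = ¬1 = 0
¬¬¬q = ¬0 = 1
r ⇒ ¬¬q = 1/6 ⇒ 0 = 0
¬¬¬q ⇒ (r ⇒ ¬¬q) = 1 ⇒ 0 = 0
This gives 0 ≠ 1.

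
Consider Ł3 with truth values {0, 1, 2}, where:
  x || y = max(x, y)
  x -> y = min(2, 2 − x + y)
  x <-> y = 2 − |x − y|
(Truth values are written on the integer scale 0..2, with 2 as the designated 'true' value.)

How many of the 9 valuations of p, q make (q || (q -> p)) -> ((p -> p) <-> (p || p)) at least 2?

p = 0, q = 0 ↦ 0  <
p = 0, q = 1 ↦ 1  <
p = 0, q = 2 ↦ 0  <
p = 1, q = 0 ↦ 1  <
p = 1, q = 1 ↦ 1  <
p = 1, q = 2 ↦ 1  <
p = 2, q = 0 ↦ 2  ≥
p = 2, q = 1 ↦ 2  ≥
p = 2, q = 2 ↦ 2  ≥
So 3 of the 9 assignments meet the threshold.

3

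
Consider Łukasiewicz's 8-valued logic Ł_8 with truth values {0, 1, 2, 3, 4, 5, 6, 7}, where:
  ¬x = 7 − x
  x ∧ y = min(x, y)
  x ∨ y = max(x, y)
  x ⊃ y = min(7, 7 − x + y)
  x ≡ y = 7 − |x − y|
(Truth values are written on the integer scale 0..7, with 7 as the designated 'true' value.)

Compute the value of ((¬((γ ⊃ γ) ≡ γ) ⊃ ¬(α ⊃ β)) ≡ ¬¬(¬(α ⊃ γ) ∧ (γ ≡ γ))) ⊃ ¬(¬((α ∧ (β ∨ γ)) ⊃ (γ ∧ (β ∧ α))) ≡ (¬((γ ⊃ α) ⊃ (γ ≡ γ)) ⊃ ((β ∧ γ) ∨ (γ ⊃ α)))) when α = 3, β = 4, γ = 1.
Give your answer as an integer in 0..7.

6

γ ⊃ γ = 1 ⊃ 1 = 7
(γ ⊃ γ) ≡ γ = 7 ≡ 1 = 1
¬((γ ⊃ γ) ≡ γ) = ¬1 = 6
α ⊃ β = 3 ⊃ 4 = 7
¬(α ⊃ β) = ¬7 = 0
¬((γ ⊃ γ) ≡ γ) ⊃ ¬(α ⊃ β) = 6 ⊃ 0 = 1
α ⊃ γ = 3 ⊃ 1 = 5
¬(α ⊃ γ) = ¬5 = 2
γ ≡ γ = 1 ≡ 1 = 7
¬(α ⊃ γ) ∧ (γ ≡ γ) = 2 ∧ 7 = 2
¬(¬(α ⊃ γ) ∧ (γ ≡ γ)) = ¬2 = 5
¬¬(¬(α ⊃ γ) ∧ (γ ≡ γ)) = ¬5 = 2
(¬((γ ⊃ γ) ≡ γ) ⊃ ¬(α ⊃ β)) ≡ ¬¬(¬(α ⊃ γ) ∧ (γ ≡ γ)) = 1 ≡ 2 = 6
β ∨ γ = 4 ∨ 1 = 4
α ∧ (β ∨ γ) = 3 ∧ 4 = 3
β ∧ α = 4 ∧ 3 = 3
γ ∧ (β ∧ α) = 1 ∧ 3 = 1
(α ∧ (β ∨ γ)) ⊃ (γ ∧ (β ∧ α)) = 3 ⊃ 1 = 5
¬((α ∧ (β ∨ γ)) ⊃ (γ ∧ (β ∧ α))) = ¬5 = 2
γ ⊃ α = 1 ⊃ 3 = 7
γ ≡ γ = 1 ≡ 1 = 7
(γ ⊃ α) ⊃ (γ ≡ γ) = 7 ⊃ 7 = 7
¬((γ ⊃ α) ⊃ (γ ≡ γ)) = ¬7 = 0
β ∧ γ = 4 ∧ 1 = 1
γ ⊃ α = 1 ⊃ 3 = 7
(β ∧ γ) ∨ (γ ⊃ α) = 1 ∨ 7 = 7
¬((γ ⊃ α) ⊃ (γ ≡ γ)) ⊃ ((β ∧ γ) ∨ (γ ⊃ α)) = 0 ⊃ 7 = 7
¬((α ∧ (β ∨ γ)) ⊃ (γ ∧ (β ∧ α))) ≡ (¬((γ ⊃ α) ⊃ (γ ≡ γ)) ⊃ ((β ∧ γ) ∨ (γ ⊃ α))) = 2 ≡ 7 = 2
¬(¬((α ∧ (β ∨ γ)) ⊃ (γ ∧ (β ∧ α))) ≡ (¬((γ ⊃ α) ⊃ (γ ≡ γ)) ⊃ ((β ∧ γ) ∨ (γ ⊃ α)))) = ¬2 = 5
((¬((γ ⊃ γ) ≡ γ) ⊃ ¬(α ⊃ β)) ≡ ¬¬(¬(α ⊃ γ) ∧ (γ ≡ γ))) ⊃ ¬(¬((α ∧ (β ∨ γ)) ⊃ (γ ∧ (β ∧ α))) ≡ (¬((γ ⊃ α) ⊃ (γ ≡ γ)) ⊃ ((β ∧ γ) ∨ (γ ⊃ α)))) = 6 ⊃ 5 = 6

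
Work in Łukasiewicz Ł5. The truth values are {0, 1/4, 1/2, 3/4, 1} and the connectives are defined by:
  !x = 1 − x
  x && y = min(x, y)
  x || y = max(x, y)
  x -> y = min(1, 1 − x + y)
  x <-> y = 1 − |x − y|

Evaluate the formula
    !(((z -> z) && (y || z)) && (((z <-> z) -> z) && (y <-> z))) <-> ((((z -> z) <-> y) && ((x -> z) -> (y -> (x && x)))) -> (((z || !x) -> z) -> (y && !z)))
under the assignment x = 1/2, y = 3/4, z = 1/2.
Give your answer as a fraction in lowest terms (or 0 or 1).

z -> z = 1/2 -> 1/2 = 1
y || z = 3/4 || 1/2 = 3/4
(z -> z) && (y || z) = 1 && 3/4 = 3/4
z <-> z = 1/2 <-> 1/2 = 1
(z <-> z) -> z = 1 -> 1/2 = 1/2
y <-> z = 3/4 <-> 1/2 = 3/4
((z <-> z) -> z) && (y <-> z) = 1/2 && 3/4 = 1/2
((z -> z) && (y || z)) && (((z <-> z) -> z) && (y <-> z)) = 3/4 && 1/2 = 1/2
!(((z -> z) && (y || z)) && (((z <-> z) -> z) && (y <-> z))) = !1/2 = 1/2
z -> z = 1/2 -> 1/2 = 1
(z -> z) <-> y = 1 <-> 3/4 = 3/4
x -> z = 1/2 -> 1/2 = 1
x && x = 1/2 && 1/2 = 1/2
y -> (x && x) = 3/4 -> 1/2 = 3/4
(x -> z) -> (y -> (x && x)) = 1 -> 3/4 = 3/4
((z -> z) <-> y) && ((x -> z) -> (y -> (x && x))) = 3/4 && 3/4 = 3/4
!x = !1/2 = 1/2
z || !x = 1/2 || 1/2 = 1/2
(z || !x) -> z = 1/2 -> 1/2 = 1
!z = !1/2 = 1/2
y && !z = 3/4 && 1/2 = 1/2
((z || !x) -> z) -> (y && !z) = 1 -> 1/2 = 1/2
(((z -> z) <-> y) && ((x -> z) -> (y -> (x && x)))) -> (((z || !x) -> z) -> (y && !z)) = 3/4 -> 1/2 = 3/4
!(((z -> z) && (y || z)) && (((z <-> z) -> z) && (y <-> z))) <-> ((((z -> z) <-> y) && ((x -> z) -> (y -> (x && x)))) -> (((z || !x) -> z) -> (y && !z))) = 1/2 <-> 3/4 = 3/4

3/4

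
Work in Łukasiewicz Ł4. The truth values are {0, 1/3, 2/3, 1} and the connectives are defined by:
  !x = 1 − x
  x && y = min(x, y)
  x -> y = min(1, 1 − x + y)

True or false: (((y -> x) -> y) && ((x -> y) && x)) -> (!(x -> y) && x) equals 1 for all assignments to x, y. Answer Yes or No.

No

Counterexample: take x = 1/3, y = 1/3.
y -> x = 1/3 -> 1/3 = 1
(y -> x) -> y = 1 -> 1/3 = 1/3
x -> y = 1/3 -> 1/3 = 1
(x -> y) && x = 1 && 1/3 = 1/3
((y -> x) -> y) && ((x -> y) && x) = 1/3 && 1/3 = 1/3
x -> y = 1/3 -> 1/3 = 1
!(x -> y) = !1 = 0
!(x -> y) && x = 0 && 1/3 = 0
(((y -> x) -> y) && ((x -> y) && x)) -> (!(x -> y) && x) = 1/3 -> 0 = 2/3
This gives 2/3 ≠ 1.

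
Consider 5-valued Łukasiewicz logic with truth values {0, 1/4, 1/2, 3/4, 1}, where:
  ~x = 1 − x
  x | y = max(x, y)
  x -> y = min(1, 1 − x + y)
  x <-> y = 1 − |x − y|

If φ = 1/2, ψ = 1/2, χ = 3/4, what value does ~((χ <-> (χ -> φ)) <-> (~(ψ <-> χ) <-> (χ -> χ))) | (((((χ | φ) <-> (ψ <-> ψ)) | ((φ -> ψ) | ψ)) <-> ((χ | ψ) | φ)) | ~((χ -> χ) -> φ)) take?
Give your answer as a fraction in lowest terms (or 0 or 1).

3/4

χ -> φ = 3/4 -> 1/2 = 3/4
χ <-> (χ -> φ) = 3/4 <-> 3/4 = 1
ψ <-> χ = 1/2 <-> 3/4 = 3/4
~(ψ <-> χ) = ~3/4 = 1/4
χ -> χ = 3/4 -> 3/4 = 1
~(ψ <-> χ) <-> (χ -> χ) = 1/4 <-> 1 = 1/4
(χ <-> (χ -> φ)) <-> (~(ψ <-> χ) <-> (χ -> χ)) = 1 <-> 1/4 = 1/4
~((χ <-> (χ -> φ)) <-> (~(ψ <-> χ) <-> (χ -> χ))) = ~1/4 = 3/4
χ | φ = 3/4 | 1/2 = 3/4
ψ <-> ψ = 1/2 <-> 1/2 = 1
(χ | φ) <-> (ψ <-> ψ) = 3/4 <-> 1 = 3/4
φ -> ψ = 1/2 -> 1/2 = 1
(φ -> ψ) | ψ = 1 | 1/2 = 1
((χ | φ) <-> (ψ <-> ψ)) | ((φ -> ψ) | ψ) = 3/4 | 1 = 1
χ | ψ = 3/4 | 1/2 = 3/4
(χ | ψ) | φ = 3/4 | 1/2 = 3/4
(((χ | φ) <-> (ψ <-> ψ)) | ((φ -> ψ) | ψ)) <-> ((χ | ψ) | φ) = 1 <-> 3/4 = 3/4
χ -> χ = 3/4 -> 3/4 = 1
(χ -> χ) -> φ = 1 -> 1/2 = 1/2
~((χ -> χ) -> φ) = ~1/2 = 1/2
((((χ | φ) <-> (ψ <-> ψ)) | ((φ -> ψ) | ψ)) <-> ((χ | ψ) | φ)) | ~((χ -> χ) -> φ) = 3/4 | 1/2 = 3/4
~((χ <-> (χ -> φ)) <-> (~(ψ <-> χ) <-> (χ -> χ))) | (((((χ | φ) <-> (ψ <-> ψ)) | ((φ -> ψ) | ψ)) <-> ((χ | ψ) | φ)) | ~((χ -> χ) -> φ)) = 3/4 | 3/4 = 3/4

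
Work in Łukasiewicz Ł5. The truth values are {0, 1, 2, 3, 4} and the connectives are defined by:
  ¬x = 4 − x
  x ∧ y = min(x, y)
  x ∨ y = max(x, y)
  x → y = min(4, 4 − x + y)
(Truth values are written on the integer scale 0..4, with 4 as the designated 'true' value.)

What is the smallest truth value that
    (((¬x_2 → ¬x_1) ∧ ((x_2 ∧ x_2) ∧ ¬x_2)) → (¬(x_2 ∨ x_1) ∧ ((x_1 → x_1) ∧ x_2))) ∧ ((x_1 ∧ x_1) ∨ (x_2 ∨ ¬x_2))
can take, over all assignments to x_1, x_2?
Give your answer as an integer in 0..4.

2

Take x_1 = 0, x_2 = 2:
¬x_2 = ¬2 = 2
¬x_1 = ¬0 = 4
¬x_2 → ¬x_1 = 2 → 4 = 4
x_2 ∧ x_2 = 2 ∧ 2 = 2
¬x_2 = ¬2 = 2
(x_2 ∧ x_2) ∧ ¬x_2 = 2 ∧ 2 = 2
(¬x_2 → ¬x_1) ∧ ((x_2 ∧ x_2) ∧ ¬x_2) = 4 ∧ 2 = 2
x_2 ∨ x_1 = 2 ∨ 0 = 2
¬(x_2 ∨ x_1) = ¬2 = 2
x_1 → x_1 = 0 → 0 = 4
(x_1 → x_1) ∧ x_2 = 4 ∧ 2 = 2
¬(x_2 ∨ x_1) ∧ ((x_1 → x_1) ∧ x_2) = 2 ∧ 2 = 2
((¬x_2 → ¬x_1) ∧ ((x_2 ∧ x_2) ∧ ¬x_2)) → (¬(x_2 ∨ x_1) ∧ ((x_1 → x_1) ∧ x_2)) = 2 → 2 = 4
x_1 ∧ x_1 = 0 ∧ 0 = 0
¬x_2 = ¬2 = 2
x_2 ∨ ¬x_2 = 2 ∨ 2 = 2
(x_1 ∧ x_1) ∨ (x_2 ∨ ¬x_2) = 0 ∨ 2 = 2
(((¬x_2 → ¬x_1) ∧ ((x_2 ∧ x_2) ∧ ¬x_2)) → (¬(x_2 ∨ x_1) ∧ ((x_1 → x_1) ∧ x_2))) ∧ ((x_1 ∧ x_1) ∨ (x_2 ∨ ¬x_2)) = 4 ∧ 2 = 2
No assignment yields a value below 2, so this is the minimum.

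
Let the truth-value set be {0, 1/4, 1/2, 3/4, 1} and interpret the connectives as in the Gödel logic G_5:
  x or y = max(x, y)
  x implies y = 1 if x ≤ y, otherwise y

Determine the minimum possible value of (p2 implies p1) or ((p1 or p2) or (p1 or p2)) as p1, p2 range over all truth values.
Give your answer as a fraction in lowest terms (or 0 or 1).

1/4

Take p1 = 0, p2 = 1/4:
p2 implies p1 = 1/4 implies 0 = 0
p1 or p2 = 0 or 1/4 = 1/4
p1 or p2 = 0 or 1/4 = 1/4
(p1 or p2) or (p1 or p2) = 1/4 or 1/4 = 1/4
(p2 implies p1) or ((p1 or p2) or (p1 or p2)) = 0 or 1/4 = 1/4
No assignment yields a value below 1/4, so this is the minimum.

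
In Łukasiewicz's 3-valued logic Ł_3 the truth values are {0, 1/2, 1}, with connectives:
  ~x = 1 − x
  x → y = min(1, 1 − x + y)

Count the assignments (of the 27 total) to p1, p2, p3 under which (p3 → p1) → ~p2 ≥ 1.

13

value 1: 13 assignments (counts)
value 1/2: 8 assignments
value 0: 6 assignments
So 13 of the 27 assignments meet the threshold.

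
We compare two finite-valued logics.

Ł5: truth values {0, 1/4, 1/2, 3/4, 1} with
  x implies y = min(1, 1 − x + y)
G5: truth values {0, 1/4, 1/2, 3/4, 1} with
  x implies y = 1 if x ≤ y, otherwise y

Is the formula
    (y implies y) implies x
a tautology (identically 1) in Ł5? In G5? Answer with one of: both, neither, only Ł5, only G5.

neither

In Ł5: at x = 0, y = 0 the value is 0 — not a tautology.
In G5: at x = 0, y = 0 the value is 0 — not a tautology.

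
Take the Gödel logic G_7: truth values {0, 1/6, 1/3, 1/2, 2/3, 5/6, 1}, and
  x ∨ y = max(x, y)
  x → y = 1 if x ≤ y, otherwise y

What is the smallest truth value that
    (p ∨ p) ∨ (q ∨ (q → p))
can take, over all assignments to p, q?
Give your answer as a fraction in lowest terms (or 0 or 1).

1/6

Take p = 0, q = 1/6:
p ∨ p = 0 ∨ 0 = 0
q → p = 1/6 → 0 = 0
q ∨ (q → p) = 1/6 ∨ 0 = 1/6
(p ∨ p) ∨ (q ∨ (q → p)) = 0 ∨ 1/6 = 1/6
No assignment yields a value below 1/6, so this is the minimum.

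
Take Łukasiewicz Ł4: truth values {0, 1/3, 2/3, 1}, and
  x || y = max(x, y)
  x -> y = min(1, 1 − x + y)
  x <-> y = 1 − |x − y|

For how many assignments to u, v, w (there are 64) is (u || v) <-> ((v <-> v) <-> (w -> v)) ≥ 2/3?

value 1: 31 assignments (counts)
value 2/3: 22 assignments (counts)
value 1/3: 9 assignments
value 0: 2 assignments
So 53 of the 64 assignments meet the threshold.

53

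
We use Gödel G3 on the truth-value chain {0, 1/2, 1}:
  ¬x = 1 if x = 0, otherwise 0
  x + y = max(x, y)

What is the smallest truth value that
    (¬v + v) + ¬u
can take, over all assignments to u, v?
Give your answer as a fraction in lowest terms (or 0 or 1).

Take u = 1/2, v = 1/2:
¬v = ¬1/2 = 0
¬v + v = 0 + 1/2 = 1/2
¬u = ¬1/2 = 0
(¬v + v) + ¬u = 1/2 + 0 = 1/2
No assignment yields a value below 1/2, so this is the minimum.

1/2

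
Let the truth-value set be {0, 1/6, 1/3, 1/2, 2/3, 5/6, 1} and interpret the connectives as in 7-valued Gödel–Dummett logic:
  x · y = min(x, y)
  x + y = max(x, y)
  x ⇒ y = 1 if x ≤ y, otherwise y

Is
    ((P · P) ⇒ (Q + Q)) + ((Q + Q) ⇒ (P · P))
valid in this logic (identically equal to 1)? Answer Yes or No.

At P = 1/6, Q = 5/6, for instance:
P · P = 1/6 · 1/6 = 1/6
Q + Q = 5/6 + 5/6 = 5/6
(P · P) ⇒ (Q + Q) = 1/6 ⇒ 5/6 = 1
(Q + Q) ⇒ (P · P) = 5/6 ⇒ 1/6 = 1/6
((P · P) ⇒ (Q + Q)) + ((Q + Q) ⇒ (P · P)) = 1 + 1/6 = 1
and checking the remaining 48 assignments likewise gives ≥ 1 in every case.

Yes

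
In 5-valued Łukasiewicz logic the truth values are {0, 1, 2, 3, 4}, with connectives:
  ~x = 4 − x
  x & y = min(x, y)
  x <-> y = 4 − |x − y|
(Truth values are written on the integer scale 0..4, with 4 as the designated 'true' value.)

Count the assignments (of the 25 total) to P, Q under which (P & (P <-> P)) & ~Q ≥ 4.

1

value 4: 1 assignment (counts)
value 3: 3 assignments
value 2: 5 assignments
value 1: 7 assignments
value 0: 9 assignments
So 1 of the 25 assignments meets the threshold.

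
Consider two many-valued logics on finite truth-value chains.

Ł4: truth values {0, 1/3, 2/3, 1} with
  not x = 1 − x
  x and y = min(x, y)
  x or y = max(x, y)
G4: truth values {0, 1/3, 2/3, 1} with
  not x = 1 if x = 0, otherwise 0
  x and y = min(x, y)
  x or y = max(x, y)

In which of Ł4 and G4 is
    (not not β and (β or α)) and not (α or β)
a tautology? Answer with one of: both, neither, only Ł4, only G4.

neither

In Ł4: at α = 0, β = 0 the value is 0 — not a tautology.
In G4: at α = 0, β = 0 the value is 0 — not a tautology.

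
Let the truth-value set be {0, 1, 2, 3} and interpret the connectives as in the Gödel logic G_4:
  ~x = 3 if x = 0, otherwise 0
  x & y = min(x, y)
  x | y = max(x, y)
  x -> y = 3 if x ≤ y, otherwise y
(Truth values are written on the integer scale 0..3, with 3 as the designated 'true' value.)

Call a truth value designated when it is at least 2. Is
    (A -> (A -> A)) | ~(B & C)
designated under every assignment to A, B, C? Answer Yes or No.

Yes

At A = 0, B = 2, C = 0, for instance:
A -> A = 0 -> 0 = 3
A -> (A -> A) = 0 -> 3 = 3
B & C = 2 & 0 = 0
~(B & C) = ~0 = 3
(A -> (A -> A)) | ~(B & C) = 3 | 3 = 3
and checking the remaining 63 assignments likewise gives ≥ 2 in every case.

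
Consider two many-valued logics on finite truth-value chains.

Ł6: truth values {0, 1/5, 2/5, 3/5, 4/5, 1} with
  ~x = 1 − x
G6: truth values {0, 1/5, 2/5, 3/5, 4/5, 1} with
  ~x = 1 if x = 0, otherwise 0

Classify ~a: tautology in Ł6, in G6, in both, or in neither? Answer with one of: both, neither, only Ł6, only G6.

neither

In Ł6: at a = 1/5 the value is 4/5 — not a tautology.
In G6: at a = 1/5 the value is 0 — not a tautology.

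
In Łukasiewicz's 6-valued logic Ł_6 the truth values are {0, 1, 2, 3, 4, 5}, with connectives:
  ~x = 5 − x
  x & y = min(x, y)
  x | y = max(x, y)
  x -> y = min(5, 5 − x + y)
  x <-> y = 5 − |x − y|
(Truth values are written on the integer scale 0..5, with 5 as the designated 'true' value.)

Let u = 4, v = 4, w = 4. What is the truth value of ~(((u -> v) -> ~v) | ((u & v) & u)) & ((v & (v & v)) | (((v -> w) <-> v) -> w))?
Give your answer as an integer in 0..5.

1

u -> v = 4 -> 4 = 5
~v = ~4 = 1
(u -> v) -> ~v = 5 -> 1 = 1
u & v = 4 & 4 = 4
(u & v) & u = 4 & 4 = 4
((u -> v) -> ~v) | ((u & v) & u) = 1 | 4 = 4
~(((u -> v) -> ~v) | ((u & v) & u)) = ~4 = 1
v & v = 4 & 4 = 4
v & (v & v) = 4 & 4 = 4
v -> w = 4 -> 4 = 5
(v -> w) <-> v = 5 <-> 4 = 4
((v -> w) <-> v) -> w = 4 -> 4 = 5
(v & (v & v)) | (((v -> w) <-> v) -> w) = 4 | 5 = 5
~(((u -> v) -> ~v) | ((u & v) & u)) & ((v & (v & v)) | (((v -> w) <-> v) -> w)) = 1 & 5 = 1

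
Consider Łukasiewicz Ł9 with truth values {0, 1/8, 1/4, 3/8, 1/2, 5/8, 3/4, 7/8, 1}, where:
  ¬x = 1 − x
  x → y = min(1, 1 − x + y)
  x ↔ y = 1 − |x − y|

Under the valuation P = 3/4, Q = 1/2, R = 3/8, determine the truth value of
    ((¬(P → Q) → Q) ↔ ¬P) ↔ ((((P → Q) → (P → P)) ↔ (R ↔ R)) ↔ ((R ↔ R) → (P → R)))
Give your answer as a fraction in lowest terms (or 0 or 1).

5/8

P → Q = 3/4 → 1/2 = 3/4
¬(P → Q) = ¬3/4 = 1/4
¬(P → Q) → Q = 1/4 → 1/2 = 1
¬P = ¬3/4 = 1/4
(¬(P → Q) → Q) ↔ ¬P = 1 ↔ 1/4 = 1/4
P → Q = 3/4 → 1/2 = 3/4
P → P = 3/4 → 3/4 = 1
(P → Q) → (P → P) = 3/4 → 1 = 1
R ↔ R = 3/8 ↔ 3/8 = 1
((P → Q) → (P → P)) ↔ (R ↔ R) = 1 ↔ 1 = 1
R ↔ R = 3/8 ↔ 3/8 = 1
P → R = 3/4 → 3/8 = 5/8
(R ↔ R) → (P → R) = 1 → 5/8 = 5/8
(((P → Q) → (P → P)) ↔ (R ↔ R)) ↔ ((R ↔ R) → (P → R)) = 1 ↔ 5/8 = 5/8
((¬(P → Q) → Q) ↔ ¬P) ↔ ((((P → Q) → (P → P)) ↔ (R ↔ R)) ↔ ((R ↔ R) → (P → R))) = 1/4 ↔ 5/8 = 5/8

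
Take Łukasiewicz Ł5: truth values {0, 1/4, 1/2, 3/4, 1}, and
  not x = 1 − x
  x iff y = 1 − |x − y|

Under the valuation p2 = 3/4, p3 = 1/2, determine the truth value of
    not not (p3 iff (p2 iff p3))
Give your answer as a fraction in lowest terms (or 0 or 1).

p2 iff p3 = 3/4 iff 1/2 = 3/4
p3 iff (p2 iff p3) = 1/2 iff 3/4 = 3/4
not (p3 iff (p2 iff p3)) = not 3/4 = 1/4
not not (p3 iff (p2 iff p3)) = not 1/4 = 3/4

3/4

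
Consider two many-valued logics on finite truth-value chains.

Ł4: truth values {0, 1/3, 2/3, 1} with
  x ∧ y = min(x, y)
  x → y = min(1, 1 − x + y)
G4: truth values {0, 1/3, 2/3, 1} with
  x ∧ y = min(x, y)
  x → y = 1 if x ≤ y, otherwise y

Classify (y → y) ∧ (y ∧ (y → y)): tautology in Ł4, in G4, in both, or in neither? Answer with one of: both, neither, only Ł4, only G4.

neither

In Ł4: at y = 0 the value is 0 — not a tautology.
In G4: at y = 0 the value is 0 — not a tautology.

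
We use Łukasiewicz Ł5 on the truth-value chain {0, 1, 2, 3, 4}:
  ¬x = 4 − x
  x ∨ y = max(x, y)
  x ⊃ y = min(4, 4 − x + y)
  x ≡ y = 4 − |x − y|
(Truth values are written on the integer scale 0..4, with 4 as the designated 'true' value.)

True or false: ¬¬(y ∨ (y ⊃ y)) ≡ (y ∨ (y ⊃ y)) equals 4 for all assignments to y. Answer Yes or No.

y = 0 ↦ 4
y = 1 ↦ 4
y = 2 ↦ 4
y = 3 ↦ 4
y = 4 ↦ 4
Every assignment gives a value ≥ 4.

Yes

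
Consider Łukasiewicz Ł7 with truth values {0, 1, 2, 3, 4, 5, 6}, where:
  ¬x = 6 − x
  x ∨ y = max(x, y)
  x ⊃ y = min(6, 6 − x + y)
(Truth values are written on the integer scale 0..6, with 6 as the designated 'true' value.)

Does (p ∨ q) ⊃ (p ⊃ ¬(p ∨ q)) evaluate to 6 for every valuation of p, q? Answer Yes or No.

No

Counterexample: take p = 1, q = 6.
p ∨ q = 1 ∨ 6 = 6
p ∨ q = 1 ∨ 6 = 6
¬(p ∨ q) = ¬6 = 0
p ⊃ ¬(p ∨ q) = 1 ⊃ 0 = 5
(p ∨ q) ⊃ (p ⊃ ¬(p ∨ q)) = 6 ⊃ 5 = 5
This gives 5 ≠ 6.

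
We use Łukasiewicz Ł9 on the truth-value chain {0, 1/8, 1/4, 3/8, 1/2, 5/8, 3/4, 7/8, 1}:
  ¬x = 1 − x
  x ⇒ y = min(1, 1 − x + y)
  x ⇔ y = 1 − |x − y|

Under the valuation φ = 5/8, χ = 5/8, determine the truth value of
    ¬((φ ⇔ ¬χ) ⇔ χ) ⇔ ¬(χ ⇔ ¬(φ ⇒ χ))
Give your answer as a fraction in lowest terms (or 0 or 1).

¬χ = ¬5/8 = 3/8
φ ⇔ ¬χ = 5/8 ⇔ 3/8 = 3/4
(φ ⇔ ¬χ) ⇔ χ = 3/4 ⇔ 5/8 = 7/8
¬((φ ⇔ ¬χ) ⇔ χ) = ¬7/8 = 1/8
φ ⇒ χ = 5/8 ⇒ 5/8 = 1
¬(φ ⇒ χ) = ¬1 = 0
χ ⇔ ¬(φ ⇒ χ) = 5/8 ⇔ 0 = 3/8
¬(χ ⇔ ¬(φ ⇒ χ)) = ¬3/8 = 5/8
¬((φ ⇔ ¬χ) ⇔ χ) ⇔ ¬(χ ⇔ ¬(φ ⇒ χ)) = 1/8 ⇔ 5/8 = 1/2

1/2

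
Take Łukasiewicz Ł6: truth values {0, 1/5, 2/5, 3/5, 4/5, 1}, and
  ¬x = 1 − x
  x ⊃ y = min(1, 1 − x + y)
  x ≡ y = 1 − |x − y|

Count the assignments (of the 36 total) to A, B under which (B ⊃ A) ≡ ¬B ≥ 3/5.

27

value 1: 11 assignments (counts)
value 4/5: 9 assignments (counts)
value 3/5: 7 assignments (counts)
value 2/5: 5 assignments
value 1/5: 3 assignments
value 0: 1 assignment
So 27 of the 36 assignments meet the threshold.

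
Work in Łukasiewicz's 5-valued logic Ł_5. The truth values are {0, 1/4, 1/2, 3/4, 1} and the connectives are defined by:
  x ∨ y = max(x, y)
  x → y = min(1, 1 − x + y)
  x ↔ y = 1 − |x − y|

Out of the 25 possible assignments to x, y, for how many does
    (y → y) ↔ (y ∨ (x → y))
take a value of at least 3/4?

value 1: 15 assignments (counts)
value 3/4: 4 assignments (counts)
value 1/2: 3 assignments
value 1/4: 2 assignments
value 0: 1 assignment
So 19 of the 25 assignments meet the threshold.

19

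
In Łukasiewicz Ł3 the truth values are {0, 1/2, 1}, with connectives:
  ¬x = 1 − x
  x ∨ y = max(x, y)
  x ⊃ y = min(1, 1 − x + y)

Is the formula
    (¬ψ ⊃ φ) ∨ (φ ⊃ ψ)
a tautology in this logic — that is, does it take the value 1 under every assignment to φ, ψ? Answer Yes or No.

Counterexample: take φ = 1/2, ψ = 0.
¬ψ = ¬0 = 1
¬ψ ⊃ φ = 1 ⊃ 1/2 = 1/2
φ ⊃ ψ = 1/2 ⊃ 0 = 1/2
(¬ψ ⊃ φ) ∨ (φ ⊃ ψ) = 1/2 ∨ 1/2 = 1/2
This gives 1/2 ≠ 1.

No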